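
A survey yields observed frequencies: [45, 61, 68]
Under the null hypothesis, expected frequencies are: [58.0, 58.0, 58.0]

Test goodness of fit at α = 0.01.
Chi-square goodness of fit test:
H₀: observed counts match expected distribution
H₁: observed counts differ from expected distribution
df = k - 1 = 2
χ² = Σ(O - E)²/E
   = (45 - 58.0)²/58.0 + (61 - 58.0)²/58.0 + (68 - 58.0)²/58.0
   = 2.914 + 0.155 + 1.724
   = 4.79
p-value = 0.0910

Since p-value > α = 0.01, we fail to reject H₀.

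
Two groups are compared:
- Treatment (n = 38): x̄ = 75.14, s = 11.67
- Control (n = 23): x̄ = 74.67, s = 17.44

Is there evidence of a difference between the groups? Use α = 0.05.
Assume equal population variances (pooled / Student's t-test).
Student's two-sample t-test (equal variances):
H₀: μ₁ = μ₂
H₁: μ₁ ≠ μ₂
df = n₁ + n₂ - 2 = 59
Pooled variance s_p² = [(n₁-1)s₁² + (n₂-1)s₂²] / (n₁ + n₂ - 2) = [(37)(11.67²) + (22)(17.44²)] / 59 = 198.8198
SE = √(s_p²(1/n₁ + 1/n₂)) = √(198.8198 × (1/38 + 1/23)) = 3.7251
t = (x̄₁ - x̄₂) / SE = (75.14 - 74.67) / 3.7251 = 0.47 / 3.7251 = 0.126
p-value = 0.9000

Since p-value > α = 0.05, we fail to reject H₀.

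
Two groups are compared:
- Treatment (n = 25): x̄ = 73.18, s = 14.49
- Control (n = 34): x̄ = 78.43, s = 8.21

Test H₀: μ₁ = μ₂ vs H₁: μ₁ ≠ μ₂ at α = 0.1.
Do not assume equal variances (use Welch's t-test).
Welch's two-sample t-test:
H₀: μ₁ = μ₂
H₁: μ₁ ≠ μ₂
s₁²/n₁ = 14.49²/25 = 8.3984,  s₂²/n₂ = 8.21²/34 = 1.9825
SE = √(s₁²/n₁ + s₂²/n₂) = √(8.3984 + 1.9825) = 3.2219
df (Welch-Satterthwaite) = (s₁²/n₁ + s₂²/n₂)² / [(s₁²/n₁)²/(n₁-1) + (s₂²/n₂)²/(n₂-1)] ≈ 35.24
t = (x̄₁ - x̄₂) / SE = (73.18 - 78.43) / 3.2219 = -5.25 / 3.2219 = -1.629
p-value = 0.1121

Since p-value > α = 0.1, we fail to reject H₀.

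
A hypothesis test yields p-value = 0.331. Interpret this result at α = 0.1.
Since p = 0.331 > α = 0.1, fail to reject H₀.
There is insufficient evidence to reject the null hypothesis; the result is not statistically significant at the 0.1 level.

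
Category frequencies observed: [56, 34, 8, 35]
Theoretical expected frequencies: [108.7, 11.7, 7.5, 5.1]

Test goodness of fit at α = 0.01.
Chi-square goodness of fit test:
H₀: observed counts match expected distribution
H₁: observed counts differ from expected distribution
df = k - 1 = 3
χ² = Σ(O - E)²/E
   = (56 - 108.7)²/108.7 + (34 - 11.7)²/11.7 + (8 - 7.5)²/7.5 + (35 - 5.1)²/5.1
   = 25.550 + 42.503 + 0.033 + 175.296
   = 243.38
p-value < 0.0001

Since p-value < α = 0.01, we reject H₀.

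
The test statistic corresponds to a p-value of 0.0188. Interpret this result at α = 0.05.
Since p = 0.0188 < α = 0.05, reject H₀.
There is sufficient evidence to reject the null hypothesis; the result is statistically significant at the 0.05 level.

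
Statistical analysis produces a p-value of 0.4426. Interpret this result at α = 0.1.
Since p = 0.4426 > α = 0.1, fail to reject H₀.
There is insufficient evidence to reject the null hypothesis; the result is not statistically significant at the 0.1 level.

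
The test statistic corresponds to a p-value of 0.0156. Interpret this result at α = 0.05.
Since p = 0.0156 < α = 0.05, reject H₀.
There is sufficient evidence to reject the null hypothesis; the result is statistically significant at the 0.05 level.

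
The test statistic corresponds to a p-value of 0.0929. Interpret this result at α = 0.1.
Since p = 0.0929 < α = 0.1, reject H₀.
There is sufficient evidence to reject the null hypothesis; the result is statistically significant at the 0.1 level.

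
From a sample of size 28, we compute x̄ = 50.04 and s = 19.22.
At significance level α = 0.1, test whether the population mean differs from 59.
One-sample t-test:
H₀: μ = 59
H₁: μ ≠ 59
df = n - 1 = 27
t = (x̄ - μ₀) / (s/√n) = (50.04 - 59) / (19.22/√28) = -2.467
p-value = 0.0203

Since p-value < α = 0.1, we reject H₀.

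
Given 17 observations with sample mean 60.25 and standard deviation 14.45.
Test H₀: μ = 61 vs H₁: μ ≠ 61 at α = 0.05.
One-sample t-test:
H₀: μ = 61
H₁: μ ≠ 61
df = n - 1 = 16
t = (x̄ - μ₀) / (s/√n) = (60.25 - 61) / (14.45/√17) = -0.214
p-value = 0.8332

Since p-value > α = 0.05, we fail to reject H₀.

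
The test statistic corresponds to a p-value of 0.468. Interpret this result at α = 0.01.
Since p = 0.468 > α = 0.01, fail to reject H₀.
There is insufficient evidence to reject the null hypothesis; the result is not statistically significant at the 0.01 level.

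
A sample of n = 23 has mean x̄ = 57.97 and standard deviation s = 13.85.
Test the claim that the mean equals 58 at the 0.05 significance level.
One-sample t-test:
H₀: μ = 58
H₁: μ ≠ 58
df = n - 1 = 22
t = (x̄ - μ₀) / (s/√n) = (57.97 - 58) / (13.85/√23) = -0.010
p-value = 0.9918

Since p-value > α = 0.05, we fail to reject H₀.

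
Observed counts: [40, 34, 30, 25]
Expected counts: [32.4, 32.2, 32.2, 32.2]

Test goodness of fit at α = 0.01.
Chi-square goodness of fit test:
H₀: observed counts match expected distribution
H₁: observed counts differ from expected distribution
df = k - 1 = 3
χ² = Σ(O - E)²/E
   = (40 - 32.4)²/32.4 + (34 - 32.2)²/32.2 + (30 - 32.2)²/32.2 + (25 - 32.2)²/32.2
   = 1.783 + 0.101 + 0.150 + 1.610
   = 3.64
p-value = 0.3026

Since p-value > α = 0.01, we fail to reject H₀.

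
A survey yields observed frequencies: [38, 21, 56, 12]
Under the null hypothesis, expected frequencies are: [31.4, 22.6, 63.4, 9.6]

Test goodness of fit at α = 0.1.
Chi-square goodness of fit test:
H₀: observed counts match expected distribution
H₁: observed counts differ from expected distribution
df = k - 1 = 3
χ² = Σ(O - E)²/E
   = (38 - 31.4)²/31.4 + (21 - 22.6)²/22.6 + (56 - 63.4)²/63.4 + (12 - 9.6)²/9.6
   = 1.387 + 0.113 + 0.864 + 0.600
   = 2.96
p-value = 0.3972

Since p-value > α = 0.1, we fail to reject H₀.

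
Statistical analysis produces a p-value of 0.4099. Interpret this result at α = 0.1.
Since p = 0.4099 > α = 0.1, fail to reject H₀.
There is insufficient evidence to reject the null hypothesis; the result is not statistically significant at the 0.1 level.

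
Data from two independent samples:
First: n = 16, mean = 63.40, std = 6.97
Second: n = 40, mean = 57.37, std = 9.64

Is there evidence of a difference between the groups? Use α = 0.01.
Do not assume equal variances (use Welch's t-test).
Welch's two-sample t-test:
H₀: μ₁ = μ₂
H₁: μ₁ ≠ μ₂
s₁²/n₁ = 6.97²/16 = 3.0363,  s₂²/n₂ = 9.64²/40 = 2.3232
SE = √(s₁²/n₁ + s₂²/n₂) = √(3.0363 + 2.3232) = 2.3151
df (Welch-Satterthwaite) = (s₁²/n₁ + s₂²/n₂)² / [(s₁²/n₁)²/(n₁-1) + (s₂²/n₂)²/(n₂-1)] ≈ 38.15
t = (x̄₁ - x̄₂) / SE = (63.40 - 57.37) / 2.3151 = 6.03 / 2.3151 = 2.605
p-value = 0.0130

Since p-value > α = 0.01, we fail to reject H₀.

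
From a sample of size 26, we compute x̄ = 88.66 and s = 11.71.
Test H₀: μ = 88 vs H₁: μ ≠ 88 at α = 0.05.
One-sample t-test:
H₀: μ = 88
H₁: μ ≠ 88
df = n - 1 = 25
t = (x̄ - μ₀) / (s/√n) = (88.66 - 88) / (11.71/√26) = 0.287
p-value = 0.7762

Since p-value > α = 0.05, we fail to reject H₀.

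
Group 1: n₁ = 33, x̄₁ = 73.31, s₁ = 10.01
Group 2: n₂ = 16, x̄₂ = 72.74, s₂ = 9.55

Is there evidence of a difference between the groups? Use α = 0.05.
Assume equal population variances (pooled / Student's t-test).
Student's two-sample t-test (equal variances):
H₀: μ₁ = μ₂
H₁: μ₁ ≠ μ₂
df = n₁ + n₂ - 2 = 47
Pooled variance s_p² = [(n₁-1)s₁² + (n₂-1)s₂²] / (n₁ + n₂ - 2) = [(32)(10.01²) + (15)(9.55²)] / 47 = 97.3285
SE = √(s_p²(1/n₁ + 1/n₂)) = √(97.3285 × (1/33 + 1/16)) = 3.0054
t = (x̄₁ - x̄₂) / SE = (73.31 - 72.74) / 3.0054 = 0.57 / 3.0054 = 0.190
p-value = 0.8504

Since p-value > α = 0.05, we fail to reject H₀.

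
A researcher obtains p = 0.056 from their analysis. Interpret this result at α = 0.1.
Since p = 0.056 < α = 0.1, reject H₀.
There is sufficient evidence to reject the null hypothesis; the result is statistically significant at the 0.1 level.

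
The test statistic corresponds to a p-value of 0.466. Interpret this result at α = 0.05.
Since p = 0.466 > α = 0.05, fail to reject H₀.
There is insufficient evidence to reject the null hypothesis; the result is not statistically significant at the 0.05 level.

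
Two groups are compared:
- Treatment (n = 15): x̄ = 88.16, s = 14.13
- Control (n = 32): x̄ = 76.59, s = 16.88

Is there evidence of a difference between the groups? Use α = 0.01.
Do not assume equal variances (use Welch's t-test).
Welch's two-sample t-test:
H₀: μ₁ = μ₂
H₁: μ₁ ≠ μ₂
s₁²/n₁ = 14.13²/15 = 13.3105,  s₂²/n₂ = 16.88²/32 = 8.9042
SE = √(s₁²/n₁ + s₂²/n₂) = √(13.3105 + 8.9042) = 4.7132
df (Welch-Satterthwaite) = (s₁²/n₁ + s₂²/n₂)² / [(s₁²/n₁)²/(n₁-1) + (s₂²/n₂)²/(n₂-1)] ≈ 32.44
t = (x̄₁ - x̄₂) / SE = (88.16 - 76.59) / 4.7132 = 11.57 / 4.7132 = 2.455
p-value = 0.0196

Since p-value > α = 0.01, we fail to reject H₀.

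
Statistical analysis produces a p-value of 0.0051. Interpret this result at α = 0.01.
Since p = 0.0051 < α = 0.01, reject H₀.
There is sufficient evidence to reject the null hypothesis; the result is statistically significant at the 0.01 level.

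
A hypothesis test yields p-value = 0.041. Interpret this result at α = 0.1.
Since p = 0.041 < α = 0.1, reject H₀.
There is sufficient evidence to reject the null hypothesis; the result is statistically significant at the 0.1 level.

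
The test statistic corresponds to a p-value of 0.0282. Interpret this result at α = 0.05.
Since p = 0.0282 < α = 0.05, reject H₀.
There is sufficient evidence to reject the null hypothesis; the result is statistically significant at the 0.05 level.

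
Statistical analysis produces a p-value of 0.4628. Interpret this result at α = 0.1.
Since p = 0.4628 > α = 0.1, fail to reject H₀.
There is insufficient evidence to reject the null hypothesis; the result is not statistically significant at the 0.1 level.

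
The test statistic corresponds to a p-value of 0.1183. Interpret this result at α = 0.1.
Since p = 0.1183 > α = 0.1, fail to reject H₀.
There is insufficient evidence to reject the null hypothesis; the result is not statistically significant at the 0.1 level.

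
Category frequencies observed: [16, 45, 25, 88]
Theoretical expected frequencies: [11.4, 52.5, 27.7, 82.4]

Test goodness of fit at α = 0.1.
Chi-square goodness of fit test:
H₀: observed counts match expected distribution
H₁: observed counts differ from expected distribution
df = k - 1 = 3
χ² = Σ(O - E)²/E
   = (16 - 11.4)²/11.4 + (45 - 52.5)²/52.5 + (25 - 27.7)²/27.7 + (88 - 82.4)²/82.4
   = 1.856 + 1.071 + 0.263 + 0.381
   = 3.57
p-value = 0.3116

Since p-value > α = 0.1, we fail to reject H₀.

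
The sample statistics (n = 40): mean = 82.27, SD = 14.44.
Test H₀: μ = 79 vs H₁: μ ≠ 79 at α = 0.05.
One-sample t-test:
H₀: μ = 79
H₁: μ ≠ 79
df = n - 1 = 39
t = (x̄ - μ₀) / (s/√n) = (82.27 - 79) / (14.44/√40) = 1.432
p-value = 0.1600

Since p-value > α = 0.05, we fail to reject H₀.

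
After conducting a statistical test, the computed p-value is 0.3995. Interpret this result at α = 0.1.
Since p = 0.3995 > α = 0.1, fail to reject H₀.
There is insufficient evidence to reject the null hypothesis; the result is not statistically significant at the 0.1 level.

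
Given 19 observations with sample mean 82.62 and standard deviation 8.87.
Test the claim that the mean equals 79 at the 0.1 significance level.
One-sample t-test:
H₀: μ = 79
H₁: μ ≠ 79
df = n - 1 = 18
t = (x̄ - μ₀) / (s/√n) = (82.62 - 79) / (8.87/√19) = 1.779
p-value = 0.0921

Since p-value < α = 0.1, we reject H₀.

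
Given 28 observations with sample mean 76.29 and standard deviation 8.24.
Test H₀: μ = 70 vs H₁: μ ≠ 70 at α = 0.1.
One-sample t-test:
H₀: μ = 70
H₁: μ ≠ 70
df = n - 1 = 27
t = (x̄ - μ₀) / (s/√n) = (76.29 - 70) / (8.24/√28) = 4.039
p-value = 0.0004

Since p-value < α = 0.1, we reject H₀.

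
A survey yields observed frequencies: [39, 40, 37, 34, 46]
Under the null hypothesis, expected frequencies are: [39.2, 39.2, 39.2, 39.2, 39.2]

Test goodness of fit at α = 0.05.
Chi-square goodness of fit test:
H₀: observed counts match expected distribution
H₁: observed counts differ from expected distribution
df = k - 1 = 4
χ² = Σ(O - E)²/E
   = (39 - 39.2)²/39.2 + (40 - 39.2)²/39.2 + (37 - 39.2)²/39.2 + (34 - 39.2)²/39.2 + (46 - 39.2)²/39.2
   = 0.001 + 0.016 + 0.123 + 0.690 + 1.180
   = 2.01
p-value = 0.7339

Since p-value > α = 0.05, we fail to reject H₀.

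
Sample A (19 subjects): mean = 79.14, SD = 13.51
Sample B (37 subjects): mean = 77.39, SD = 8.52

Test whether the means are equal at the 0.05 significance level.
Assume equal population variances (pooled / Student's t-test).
Student's two-sample t-test (equal variances):
H₀: μ₁ = μ₂
H₁: μ₁ ≠ μ₂
df = n₁ + n₂ - 2 = 54
Pooled variance s_p² = [(n₁-1)s₁² + (n₂-1)s₂²] / (n₁ + n₂ - 2) = [(18)(13.51²) + (36)(8.52²)] / 54 = 109.2336
SE = √(s_p²(1/n₁ + 1/n₂)) = √(109.2336 × (1/19 + 1/37)) = 2.9498
t = (x̄₁ - x̄₂) / SE = (79.14 - 77.39) / 2.9498 = 1.75 / 2.9498 = 0.593
p-value = 0.5555

Since p-value > α = 0.05, we fail to reject H₀.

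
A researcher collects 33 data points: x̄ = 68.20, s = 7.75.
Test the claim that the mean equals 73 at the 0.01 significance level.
One-sample t-test:
H₀: μ = 73
H₁: μ ≠ 73
df = n - 1 = 32
t = (x̄ - μ₀) / (s/√n) = (68.20 - 73) / (7.75/√33) = -3.558
p-value = 0.0012

Since p-value < α = 0.01, we reject H₀.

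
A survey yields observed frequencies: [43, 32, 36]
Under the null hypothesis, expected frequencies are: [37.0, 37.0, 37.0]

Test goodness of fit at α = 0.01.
Chi-square goodness of fit test:
H₀: observed counts match expected distribution
H₁: observed counts differ from expected distribution
df = k - 1 = 2
χ² = Σ(O - E)²/E
   = (43 - 37.0)²/37.0 + (32 - 37.0)²/37.0 + (36 - 37.0)²/37.0
   = 0.973 + 0.676 + 0.027
   = 1.68
p-value = 0.4326

Since p-value > α = 0.01, we fail to reject H₀.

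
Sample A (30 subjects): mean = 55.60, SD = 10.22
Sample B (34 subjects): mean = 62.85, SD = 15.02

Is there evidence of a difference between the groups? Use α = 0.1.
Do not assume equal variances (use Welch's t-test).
Welch's two-sample t-test:
H₀: μ₁ = μ₂
H₁: μ₁ ≠ μ₂
s₁²/n₁ = 10.22²/30 = 3.4816,  s₂²/n₂ = 15.02²/34 = 6.6353
SE = √(s₁²/n₁ + s₂²/n₂) = √(3.4816 + 6.6353) = 3.1807
df (Welch-Satterthwaite) = (s₁²/n₁ + s₂²/n₂)² / [(s₁²/n₁)²/(n₁-1) + (s₂²/n₂)²/(n₂-1)] ≈ 58.42
t = (x̄₁ - x̄₂) / SE = (55.60 - 62.85) / 3.1807 = -7.25 / 3.1807 = -2.279
p-value = 0.0263

Since p-value < α = 0.1, we reject H₀.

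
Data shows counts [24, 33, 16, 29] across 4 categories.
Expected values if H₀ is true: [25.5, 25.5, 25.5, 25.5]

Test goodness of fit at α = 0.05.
Chi-square goodness of fit test:
H₀: observed counts match expected distribution
H₁: observed counts differ from expected distribution
df = k - 1 = 3
χ² = Σ(O - E)²/E
   = (24 - 25.5)²/25.5 + (33 - 25.5)²/25.5 + (16 - 25.5)²/25.5 + (29 - 25.5)²/25.5
   = 0.088 + 2.206 + 3.539 + 0.480
   = 6.31
p-value = 0.0973

Since p-value > α = 0.05, we fail to reject H₀.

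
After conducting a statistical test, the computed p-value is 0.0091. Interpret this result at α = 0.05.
Since p = 0.0091 < α = 0.05, reject H₀.
There is sufficient evidence to reject the null hypothesis; the result is statistically significant at the 0.05 level.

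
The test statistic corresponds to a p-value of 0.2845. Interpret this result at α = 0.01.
Since p = 0.2845 > α = 0.01, fail to reject H₀.
There is insufficient evidence to reject the null hypothesis; the result is not statistically significant at the 0.01 level.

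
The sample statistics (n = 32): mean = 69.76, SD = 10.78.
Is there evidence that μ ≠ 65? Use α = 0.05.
One-sample t-test:
H₀: μ = 65
H₁: μ ≠ 65
df = n - 1 = 31
t = (x̄ - μ₀) / (s/√n) = (69.76 - 65) / (10.78/√32) = 2.498
p-value = 0.0180

Since p-value < α = 0.05, we reject H₀.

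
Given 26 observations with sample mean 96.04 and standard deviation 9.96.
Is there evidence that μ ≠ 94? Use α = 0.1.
One-sample t-test:
H₀: μ = 94
H₁: μ ≠ 94
df = n - 1 = 25
t = (x̄ - μ₀) / (s/√n) = (96.04 - 94) / (9.96/√26) = 1.044
p-value = 0.3063

Since p-value > α = 0.1, we fail to reject H₀.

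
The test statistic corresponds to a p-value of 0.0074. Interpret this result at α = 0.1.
Since p = 0.0074 < α = 0.1, reject H₀.
There is sufficient evidence to reject the null hypothesis; the result is statistically significant at the 0.1 level.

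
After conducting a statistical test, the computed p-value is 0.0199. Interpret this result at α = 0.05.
Since p = 0.0199 < α = 0.05, reject H₀.
There is sufficient evidence to reject the null hypothesis; the result is statistically significant at the 0.05 level.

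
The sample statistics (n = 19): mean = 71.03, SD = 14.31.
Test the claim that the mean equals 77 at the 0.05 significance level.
One-sample t-test:
H₀: μ = 77
H₁: μ ≠ 77
df = n - 1 = 18
t = (x̄ - μ₀) / (s/√n) = (71.03 - 77) / (14.31/√19) = -1.818
p-value = 0.0857

Since p-value > α = 0.05, we fail to reject H₀.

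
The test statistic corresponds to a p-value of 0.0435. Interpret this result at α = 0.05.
Since p = 0.0435 < α = 0.05, reject H₀.
There is sufficient evidence to reject the null hypothesis; the result is statistically significant at the 0.05 level.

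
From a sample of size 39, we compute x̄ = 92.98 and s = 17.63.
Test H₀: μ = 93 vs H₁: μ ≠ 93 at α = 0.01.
One-sample t-test:
H₀: μ = 93
H₁: μ ≠ 93
df = n - 1 = 38
t = (x̄ - μ₀) / (s/√n) = (92.98 - 93) / (17.63/√39) = -0.007
p-value = 0.9944

Since p-value > α = 0.01, we fail to reject H₀.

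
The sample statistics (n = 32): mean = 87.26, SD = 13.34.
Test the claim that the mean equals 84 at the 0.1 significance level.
One-sample t-test:
H₀: μ = 84
H₁: μ ≠ 84
df = n - 1 = 31
t = (x̄ - μ₀) / (s/√n) = (87.26 - 84) / (13.34/√32) = 1.382
p-value = 0.1767

Since p-value > α = 0.1, we fail to reject H₀.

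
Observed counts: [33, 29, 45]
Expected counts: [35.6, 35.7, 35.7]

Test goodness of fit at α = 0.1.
Chi-square goodness of fit test:
H₀: observed counts match expected distribution
H₁: observed counts differ from expected distribution
df = k - 1 = 2
χ² = Σ(O - E)²/E
   = (33 - 35.6)²/35.6 + (29 - 35.7)²/35.7 + (45 - 35.7)²/35.7
   = 0.190 + 1.257 + 2.423
   = 3.87
p-value = 0.1444

Since p-value > α = 0.1, we fail to reject H₀.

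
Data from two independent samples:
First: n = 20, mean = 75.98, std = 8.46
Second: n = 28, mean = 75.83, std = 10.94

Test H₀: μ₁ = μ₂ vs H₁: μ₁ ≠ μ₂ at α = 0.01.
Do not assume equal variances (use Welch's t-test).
Welch's two-sample t-test:
H₀: μ₁ = μ₂
H₁: μ₁ ≠ μ₂
s₁²/n₁ = 8.46²/20 = 3.5786,  s₂²/n₂ = 10.94²/28 = 4.2744
SE = √(s₁²/n₁ + s₂²/n₂) = √(3.5786 + 4.2744) = 2.8023
df (Welch-Satterthwaite) = (s₁²/n₁ + s₂²/n₂)² / [(s₁²/n₁)²/(n₁-1) + (s₂²/n₂)²/(n₂-1)] ≈ 45.66
t = (x̄₁ - x̄₂) / SE = (75.98 - 75.83) / 2.8023 = 0.15 / 2.8023 = 0.054
p-value = 0.9575

Since p-value > α = 0.01, we fail to reject H₀.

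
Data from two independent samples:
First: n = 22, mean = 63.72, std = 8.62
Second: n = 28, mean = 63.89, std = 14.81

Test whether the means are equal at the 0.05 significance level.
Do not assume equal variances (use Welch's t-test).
Welch's two-sample t-test:
H₀: μ₁ = μ₂
H₁: μ₁ ≠ μ₂
s₁²/n₁ = 8.62²/22 = 3.3775,  s₂²/n₂ = 14.81²/28 = 7.8334
SE = √(s₁²/n₁ + s₂²/n₂) = √(3.3775 + 7.8334) = 3.3483
df (Welch-Satterthwaite) = (s₁²/n₁ + s₂²/n₂)² / [(s₁²/n₁)²/(n₁-1) + (s₂²/n₂)²/(n₂-1)] ≈ 44.63
t = (x̄₁ - x̄₂) / SE = (63.72 - 63.89) / 3.3483 = -0.17 / 3.3483 = -0.051
p-value = 0.9597

Since p-value > α = 0.05, we fail to reject H₀.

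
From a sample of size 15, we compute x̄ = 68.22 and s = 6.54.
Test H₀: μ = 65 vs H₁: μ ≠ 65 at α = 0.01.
One-sample t-test:
H₀: μ = 65
H₁: μ ≠ 65
df = n - 1 = 14
t = (x̄ - μ₀) / (s/√n) = (68.22 - 65) / (6.54/√15) = 1.907
p-value = 0.0773

Since p-value > α = 0.01, we fail to reject H₀.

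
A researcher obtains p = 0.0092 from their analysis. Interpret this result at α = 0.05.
Since p = 0.0092 < α = 0.05, reject H₀.
There is sufficient evidence to reject the null hypothesis; the result is statistically significant at the 0.05 level.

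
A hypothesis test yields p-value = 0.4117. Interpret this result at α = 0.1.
Since p = 0.4117 > α = 0.1, fail to reject H₀.
There is insufficient evidence to reject the null hypothesis; the result is not statistically significant at the 0.1 level.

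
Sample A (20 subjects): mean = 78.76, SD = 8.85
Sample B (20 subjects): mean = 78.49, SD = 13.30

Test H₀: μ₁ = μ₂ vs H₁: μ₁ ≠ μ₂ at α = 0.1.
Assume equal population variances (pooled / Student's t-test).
Student's two-sample t-test (equal variances):
H₀: μ₁ = μ₂
H₁: μ₁ ≠ μ₂
df = n₁ + n₂ - 2 = 38
Pooled variance s_p² = [(n₁-1)s₁² + (n₂-1)s₂²] / (n₁ + n₂ - 2) = [(19)(8.85²) + (19)(13.30²)] / 38 = 127.6063
SE = √(s_p²(1/n₁ + 1/n₂)) = √(127.6063 × (1/20 + 1/20)) = 3.5722
t = (x̄₁ - x̄₂) / SE = (78.76 - 78.49) / 3.5722 = 0.27 / 3.5722 = 0.076
p-value = 0.9401

Since p-value > α = 0.1, we fail to reject H₀.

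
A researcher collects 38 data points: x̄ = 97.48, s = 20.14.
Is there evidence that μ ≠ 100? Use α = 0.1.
One-sample t-test:
H₀: μ = 100
H₁: μ ≠ 100
df = n - 1 = 37
t = (x̄ - μ₀) / (s/√n) = (97.48 - 100) / (20.14/√38) = -0.771
p-value = 0.4454

Since p-value > α = 0.1, we fail to reject H₀.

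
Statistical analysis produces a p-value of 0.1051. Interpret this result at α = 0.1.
Since p = 0.1051 > α = 0.1, fail to reject H₀.
There is insufficient evidence to reject the null hypothesis; the result is not statistically significant at the 0.1 level.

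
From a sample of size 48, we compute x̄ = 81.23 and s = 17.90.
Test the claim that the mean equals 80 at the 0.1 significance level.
One-sample t-test:
H₀: μ = 80
H₁: μ ≠ 80
df = n - 1 = 47
t = (x̄ - μ₀) / (s/√n) = (81.23 - 80) / (17.90/√48) = 0.476
p-value = 0.6362

Since p-value > α = 0.1, we fail to reject H₀.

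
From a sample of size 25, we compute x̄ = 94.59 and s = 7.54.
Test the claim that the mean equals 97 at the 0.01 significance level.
One-sample t-test:
H₀: μ = 97
H₁: μ ≠ 97
df = n - 1 = 24
t = (x̄ - μ₀) / (s/√n) = (94.59 - 97) / (7.54/√25) = -1.598
p-value = 0.1231

Since p-value > α = 0.01, we fail to reject H₀.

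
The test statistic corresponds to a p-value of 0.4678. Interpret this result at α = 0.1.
Since p = 0.4678 > α = 0.1, fail to reject H₀.
There is insufficient evidence to reject the null hypothesis; the result is not statistically significant at the 0.1 level.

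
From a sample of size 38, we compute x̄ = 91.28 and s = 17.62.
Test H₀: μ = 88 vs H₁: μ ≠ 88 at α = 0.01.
One-sample t-test:
H₀: μ = 88
H₁: μ ≠ 88
df = n - 1 = 37
t = (x̄ - μ₀) / (s/√n) = (91.28 - 88) / (17.62/√38) = 1.148
p-value = 0.2585

Since p-value > α = 0.01, we fail to reject H₀.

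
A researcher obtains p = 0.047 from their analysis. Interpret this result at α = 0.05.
Since p = 0.047 < α = 0.05, reject H₀.
There is sufficient evidence to reject the null hypothesis; the result is statistically significant at the 0.05 level.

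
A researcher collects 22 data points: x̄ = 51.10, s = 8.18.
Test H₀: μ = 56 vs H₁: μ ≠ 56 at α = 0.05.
One-sample t-test:
H₀: μ = 56
H₁: μ ≠ 56
df = n - 1 = 21
t = (x̄ - μ₀) / (s/√n) = (51.10 - 56) / (8.18/√22) = -2.810
p-value = 0.0105

Since p-value < α = 0.05, we reject H₀.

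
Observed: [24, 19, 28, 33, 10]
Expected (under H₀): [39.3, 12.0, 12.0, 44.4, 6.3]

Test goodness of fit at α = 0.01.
Chi-square goodness of fit test:
H₀: observed counts match expected distribution
H₁: observed counts differ from expected distribution
df = k - 1 = 4
χ² = Σ(O - E)²/E
   = (24 - 39.3)²/39.3 + (19 - 12.0)²/12.0 + (28 - 12.0)²/12.0 + (33 - 44.4)²/44.4 + (10 - 6.3)²/6.3
   = 5.956 + 4.083 + 21.333 + 2.927 + 2.173
   = 36.47
p-value < 0.0001

Since p-value < α = 0.01, we reject H₀.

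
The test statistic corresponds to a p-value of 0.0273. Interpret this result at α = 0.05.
Since p = 0.0273 < α = 0.05, reject H₀.
There is sufficient evidence to reject the null hypothesis; the result is statistically significant at the 0.05 level.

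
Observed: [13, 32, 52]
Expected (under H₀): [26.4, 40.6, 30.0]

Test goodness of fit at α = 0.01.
Chi-square goodness of fit test:
H₀: observed counts match expected distribution
H₁: observed counts differ from expected distribution
df = k - 1 = 2
χ² = Σ(O - E)²/E
   = (13 - 26.4)²/26.4 + (32 - 40.6)²/40.6 + (52 - 30.0)²/30.0
   = 6.802 + 1.822 + 16.133
   = 24.76
p-value < 0.0001

Since p-value < α = 0.01, we reject H₀.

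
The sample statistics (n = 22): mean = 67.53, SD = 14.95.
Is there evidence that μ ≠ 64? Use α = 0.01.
One-sample t-test:
H₀: μ = 64
H₁: μ ≠ 64
df = n - 1 = 21
t = (x̄ - μ₀) / (s/√n) = (67.53 - 64) / (14.95/√22) = 1.108
p-value = 0.2806

Since p-value > α = 0.01, we fail to reject H₀.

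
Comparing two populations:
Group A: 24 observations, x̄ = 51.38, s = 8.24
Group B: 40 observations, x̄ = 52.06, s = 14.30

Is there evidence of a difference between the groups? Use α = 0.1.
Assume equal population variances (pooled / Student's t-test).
Student's two-sample t-test (equal variances):
H₀: μ₁ = μ₂
H₁: μ₁ ≠ μ₂
df = n₁ + n₂ - 2 = 62
Pooled variance s_p² = [(n₁-1)s₁² + (n₂-1)s₂²] / (n₁ + n₂ - 2) = [(23)(8.24²) + (39)(14.30²)] / 62 = 153.8186
SE = √(s_p²(1/n₁ + 1/n₂)) = √(153.8186 × (1/24 + 1/40)) = 3.2023
t = (x̄₁ - x̄₂) / SE = (51.38 - 52.06) / 3.2023 = -0.68 / 3.2023 = -0.212
p-value = 0.8325

Since p-value > α = 0.1, we fail to reject H₀.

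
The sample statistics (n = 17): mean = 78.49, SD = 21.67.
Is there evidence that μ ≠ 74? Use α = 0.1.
One-sample t-test:
H₀: μ = 74
H₁: μ ≠ 74
df = n - 1 = 16
t = (x̄ - μ₀) / (s/√n) = (78.49 - 74) / (21.67/√17) = 0.854
p-value = 0.4055

Since p-value > α = 0.1, we fail to reject H₀.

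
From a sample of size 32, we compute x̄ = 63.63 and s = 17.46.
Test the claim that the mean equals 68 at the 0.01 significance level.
One-sample t-test:
H₀: μ = 68
H₁: μ ≠ 68
df = n - 1 = 31
t = (x̄ - μ₀) / (s/√n) = (63.63 - 68) / (17.46/√32) = -1.416
p-value = 0.1668

Since p-value > α = 0.01, we fail to reject H₀.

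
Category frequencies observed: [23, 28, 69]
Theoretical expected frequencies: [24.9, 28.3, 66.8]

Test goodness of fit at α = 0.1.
Chi-square goodness of fit test:
H₀: observed counts match expected distribution
H₁: observed counts differ from expected distribution
df = k - 1 = 2
χ² = Σ(O - E)²/E
   = (23 - 24.9)²/24.9 + (28 - 28.3)²/28.3 + (69 - 66.8)²/66.8
   = 0.145 + 0.003 + 0.072
   = 0.22
p-value = 0.8956

Since p-value > α = 0.1, we fail to reject H₀.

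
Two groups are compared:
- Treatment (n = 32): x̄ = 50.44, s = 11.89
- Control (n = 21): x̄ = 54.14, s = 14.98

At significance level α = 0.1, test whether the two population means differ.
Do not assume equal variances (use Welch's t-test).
Welch's two-sample t-test:
H₀: μ₁ = μ₂
H₁: μ₁ ≠ μ₂
s₁²/n₁ = 11.89²/32 = 4.4179,  s₂²/n₂ = 14.98²/21 = 10.6857
SE = √(s₁²/n₁ + s₂²/n₂) = √(4.4179 + 10.6857) = 3.8863
df (Welch-Satterthwaite) = (s₁²/n₁ + s₂²/n₂)² / [(s₁²/n₁)²/(n₁-1) + (s₂²/n₂)²/(n₂-1)] ≈ 35.99
t = (x̄₁ - x̄₂) / SE = (50.44 - 54.14) / 3.8863 = -3.70 / 3.8863 = -0.952
p-value = 0.3474

Since p-value > α = 0.1, we fail to reject H₀.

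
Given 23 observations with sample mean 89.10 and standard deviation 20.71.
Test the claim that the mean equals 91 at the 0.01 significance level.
One-sample t-test:
H₀: μ = 91
H₁: μ ≠ 91
df = n - 1 = 22
t = (x̄ - μ₀) / (s/√n) = (89.10 - 91) / (20.71/√23) = -0.440
p-value = 0.6642

Since p-value > α = 0.01, we fail to reject H₀.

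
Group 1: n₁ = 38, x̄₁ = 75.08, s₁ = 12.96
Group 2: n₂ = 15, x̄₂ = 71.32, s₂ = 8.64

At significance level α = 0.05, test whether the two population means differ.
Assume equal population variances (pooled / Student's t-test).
Student's two-sample t-test (equal variances):
H₀: μ₁ = μ₂
H₁: μ₁ ≠ μ₂
df = n₁ + n₂ - 2 = 51
Pooled variance s_p² = [(n₁-1)s₁² + (n₂-1)s₂²] / (n₁ + n₂ - 2) = [(37)(12.96²) + (14)(8.64²)] / 51 = 142.3465
SE = √(s_p²(1/n₁ + 1/n₂)) = √(142.3465 × (1/38 + 1/15)) = 3.6381
t = (x̄₁ - x̄₂) / SE = (75.08 - 71.32) / 3.6381 = 3.76 / 3.6381 = 1.034
p-value = 0.3062

Since p-value > α = 0.05, we fail to reject H₀.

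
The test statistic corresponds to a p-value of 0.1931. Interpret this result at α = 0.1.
Since p = 0.1931 > α = 0.1, fail to reject H₀.
There is insufficient evidence to reject the null hypothesis; the result is not statistically significant at the 0.1 level.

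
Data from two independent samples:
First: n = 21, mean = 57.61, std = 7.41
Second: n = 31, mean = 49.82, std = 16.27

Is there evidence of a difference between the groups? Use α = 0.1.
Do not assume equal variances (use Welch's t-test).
Welch's two-sample t-test:
H₀: μ₁ = μ₂
H₁: μ₁ ≠ μ₂
s₁²/n₁ = 7.41²/21 = 2.6147,  s₂²/n₂ = 16.27²/31 = 8.5391
SE = √(s₁²/n₁ + s₂²/n₂) = √(2.6147 + 8.5391) = 3.3397
df (Welch-Satterthwaite) = (s₁²/n₁ + s₂²/n₂)² / [(s₁²/n₁)²/(n₁-1) + (s₂²/n₂)²/(n₂-1)] ≈ 44.87
t = (x̄₁ - x̄₂) / SE = (57.61 - 49.82) / 3.3397 = 7.79 / 3.3397 = 2.333
p-value = 0.0242

Since p-value < α = 0.1, we reject H₀.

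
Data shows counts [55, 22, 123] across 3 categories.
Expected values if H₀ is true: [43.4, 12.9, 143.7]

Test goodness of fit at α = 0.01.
Chi-square goodness of fit test:
H₀: observed counts match expected distribution
H₁: observed counts differ from expected distribution
df = k - 1 = 2
χ² = Σ(O - E)²/E
   = (55 - 43.4)²/43.4 + (22 - 12.9)²/12.9 + (123 - 143.7)²/143.7
   = 3.100 + 6.419 + 2.982
   = 12.50
p-value = 0.0019

Since p-value < α = 0.01, we reject H₀.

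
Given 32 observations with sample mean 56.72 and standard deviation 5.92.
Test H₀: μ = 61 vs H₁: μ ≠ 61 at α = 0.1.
One-sample t-test:
H₀: μ = 61
H₁: μ ≠ 61
df = n - 1 = 31
t = (x̄ - μ₀) / (s/√n) = (56.72 - 61) / (5.92/√32) = -4.090
p-value = 0.0003

Since p-value < α = 0.1, we reject H₀.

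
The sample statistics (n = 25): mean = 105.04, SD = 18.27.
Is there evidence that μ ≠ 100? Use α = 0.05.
One-sample t-test:
H₀: μ = 100
H₁: μ ≠ 100
df = n - 1 = 24
t = (x̄ - μ₀) / (s/√n) = (105.04 - 100) / (18.27/√25) = 1.379
p-value = 0.1805

Since p-value > α = 0.05, we fail to reject H₀.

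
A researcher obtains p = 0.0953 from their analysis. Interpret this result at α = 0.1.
Since p = 0.0953 < α = 0.1, reject H₀.
There is sufficient evidence to reject the null hypothesis; the result is statistically significant at the 0.1 level.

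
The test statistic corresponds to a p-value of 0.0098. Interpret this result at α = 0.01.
Since p = 0.0098 < α = 0.01, reject H₀.
There is sufficient evidence to reject the null hypothesis; the result is statistically significant at the 0.01 level.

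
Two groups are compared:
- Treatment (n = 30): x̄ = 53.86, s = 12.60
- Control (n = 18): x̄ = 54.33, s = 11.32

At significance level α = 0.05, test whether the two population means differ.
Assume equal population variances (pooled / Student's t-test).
Student's two-sample t-test (equal variances):
H₀: μ₁ = μ₂
H₁: μ₁ ≠ μ₂
df = n₁ + n₂ - 2 = 46
Pooled variance s_p² = [(n₁-1)s₁² + (n₂-1)s₂²] / (n₁ + n₂ - 2) = [(29)(12.60²) + (17)(11.32²)] / 46 = 147.4448
SE = √(s_p²(1/n₁ + 1/n₂)) = √(147.4448 × (1/30 + 1/18)) = 3.6202
t = (x̄₁ - x̄₂) / SE = (53.86 - 54.33) / 3.6202 = -0.47 / 3.6202 = -0.130
p-value = 0.8973

Since p-value > α = 0.05, we fail to reject H₀.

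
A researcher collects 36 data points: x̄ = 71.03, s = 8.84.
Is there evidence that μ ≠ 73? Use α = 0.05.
One-sample t-test:
H₀: μ = 73
H₁: μ ≠ 73
df = n - 1 = 35
t = (x̄ - μ₀) / (s/√n) = (71.03 - 73) / (8.84/√36) = -1.337
p-value = 0.1898

Since p-value > α = 0.05, we fail to reject H₀.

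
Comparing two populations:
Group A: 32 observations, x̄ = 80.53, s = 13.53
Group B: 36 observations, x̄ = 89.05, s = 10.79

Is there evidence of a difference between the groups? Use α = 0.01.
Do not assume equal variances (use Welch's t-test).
Welch's two-sample t-test:
H₀: μ₁ = μ₂
H₁: μ₁ ≠ μ₂
s₁²/n₁ = 13.53²/32 = 5.7207,  s₂²/n₂ = 10.79²/36 = 3.2340
SE = √(s₁²/n₁ + s₂²/n₂) = √(5.7207 + 3.2340) = 2.9924
df (Welch-Satterthwaite) = (s₁²/n₁ + s₂²/n₂)² / [(s₁²/n₁)²/(n₁-1) + (s₂²/n₂)²/(n₂-1)] ≈ 59.20
t = (x̄₁ - x̄₂) / SE = (80.53 - 89.05) / 2.9924 = -8.52 / 2.9924 = -2.847
p-value = 0.0061

Since p-value < α = 0.01, we reject H₀.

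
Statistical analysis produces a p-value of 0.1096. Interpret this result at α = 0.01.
Since p = 0.1096 > α = 0.01, fail to reject H₀.
There is insufficient evidence to reject the null hypothesis; the result is not statistically significant at the 0.01 level.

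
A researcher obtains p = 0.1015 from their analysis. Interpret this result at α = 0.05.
Since p = 0.1015 > α = 0.05, fail to reject H₀.
There is insufficient evidence to reject the null hypothesis; the result is not statistically significant at the 0.05 level.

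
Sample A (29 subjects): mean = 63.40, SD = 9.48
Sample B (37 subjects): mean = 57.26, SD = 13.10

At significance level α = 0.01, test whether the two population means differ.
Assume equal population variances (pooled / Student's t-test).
Student's two-sample t-test (equal variances):
H₀: μ₁ = μ₂
H₁: μ₁ ≠ μ₂
df = n₁ + n₂ - 2 = 64
Pooled variance s_p² = [(n₁-1)s₁² + (n₂-1)s₂²] / (n₁ + n₂ - 2) = [(28)(9.48²) + (36)(13.10²)] / 64 = 135.8489
SE = √(s_p²(1/n₁ + 1/n₂)) = √(135.8489 × (1/29 + 1/37)) = 2.8907
t = (x̄₁ - x̄₂) / SE = (63.40 - 57.26) / 2.8907 = 6.14 / 2.8907 = 2.124
p-value = 0.0375

Since p-value > α = 0.01, we fail to reject H₀.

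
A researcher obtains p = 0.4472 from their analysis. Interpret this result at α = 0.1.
Since p = 0.4472 > α = 0.1, fail to reject H₀.
There is insufficient evidence to reject the null hypothesis; the result is not statistically significant at the 0.1 level.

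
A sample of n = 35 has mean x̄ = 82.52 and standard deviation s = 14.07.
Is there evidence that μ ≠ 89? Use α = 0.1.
One-sample t-test:
H₀: μ = 89
H₁: μ ≠ 89
df = n - 1 = 34
t = (x̄ - μ₀) / (s/√n) = (82.52 - 89) / (14.07/√35) = -2.725
p-value = 0.0101

Since p-value < α = 0.1, we reject H₀.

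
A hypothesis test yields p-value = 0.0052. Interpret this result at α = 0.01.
Since p = 0.0052 < α = 0.01, reject H₀.
There is sufficient evidence to reject the null hypothesis; the result is statistically significant at the 0.01 level.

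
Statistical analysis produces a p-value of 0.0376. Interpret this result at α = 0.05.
Since p = 0.0376 < α = 0.05, reject H₀.
There is sufficient evidence to reject the null hypothesis; the result is statistically significant at the 0.05 level.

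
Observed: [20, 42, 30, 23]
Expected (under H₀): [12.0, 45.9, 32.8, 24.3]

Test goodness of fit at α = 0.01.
Chi-square goodness of fit test:
H₀: observed counts match expected distribution
H₁: observed counts differ from expected distribution
df = k - 1 = 3
χ² = Σ(O - E)²/E
   = (20 - 12.0)²/12.0 + (42 - 45.9)²/45.9 + (30 - 32.8)²/32.8 + (23 - 24.3)²/24.3
   = 5.333 + 0.331 + 0.239 + 0.070
   = 5.97
p-value = 0.1129

Since p-value > α = 0.01, we fail to reject H₀.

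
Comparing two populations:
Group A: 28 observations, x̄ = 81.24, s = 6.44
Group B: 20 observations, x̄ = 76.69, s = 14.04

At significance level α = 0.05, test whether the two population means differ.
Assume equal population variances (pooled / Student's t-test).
Student's two-sample t-test (equal variances):
H₀: μ₁ = μ₂
H₁: μ₁ ≠ μ₂
df = n₁ + n₂ - 2 = 46
Pooled variance s_p² = [(n₁-1)s₁² + (n₂-1)s₂²] / (n₁ + n₂ - 2) = [(27)(6.44²) + (19)(14.04²)] / 46 = 105.7630
SE = √(s_p²(1/n₁ + 1/n₂)) = √(105.7630 × (1/28 + 1/20)) = 3.0109
t = (x̄₁ - x̄₂) / SE = (81.24 - 76.69) / 3.0109 = 4.55 / 3.0109 = 1.511
p-value = 0.1376

Since p-value > α = 0.05, we fail to reject H₀.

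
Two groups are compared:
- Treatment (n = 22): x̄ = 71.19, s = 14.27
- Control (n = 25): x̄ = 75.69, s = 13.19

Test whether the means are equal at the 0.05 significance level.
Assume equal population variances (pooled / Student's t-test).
Student's two-sample t-test (equal variances):
H₀: μ₁ = μ₂
H₁: μ₁ ≠ μ₂
df = n₁ + n₂ - 2 = 45
Pooled variance s_p² = [(n₁-1)s₁² + (n₂-1)s₂²] / (n₁ + n₂ - 2) = [(21)(14.27²) + (24)(13.19²)] / 45 = 187.8159
SE = √(s_p²(1/n₁ + 1/n₂)) = √(187.8159 × (1/22 + 1/25)) = 4.0062
t = (x̄₁ - x̄₂) / SE = (71.19 - 75.69) / 4.0062 = -4.50 / 4.0062 = -1.123
p-value = 0.2673

Since p-value > α = 0.05, we fail to reject H₀.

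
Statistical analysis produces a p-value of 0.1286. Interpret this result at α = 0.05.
Since p = 0.1286 > α = 0.05, fail to reject H₀.
There is insufficient evidence to reject the null hypothesis; the result is not statistically significant at the 0.05 level.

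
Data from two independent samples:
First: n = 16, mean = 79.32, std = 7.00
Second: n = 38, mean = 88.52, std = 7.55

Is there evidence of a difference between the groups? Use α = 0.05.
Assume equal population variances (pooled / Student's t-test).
Student's two-sample t-test (equal variances):
H₀: μ₁ = μ₂
H₁: μ₁ ≠ μ₂
df = n₁ + n₂ - 2 = 52
Pooled variance s_p² = [(n₁-1)s₁² + (n₂-1)s₂²] / (n₁ + n₂ - 2) = [(15)(7.00²) + (37)(7.55²)] / 52 = 54.6941
SE = √(s_p²(1/n₁ + 1/n₂)) = √(54.6941 × (1/16 + 1/38)) = 2.2040
t = (x̄₁ - x̄₂) / SE = (79.32 - 88.52) / 2.2040 = -9.20 / 2.2040 = -4.174
p-value = 0.0001

Since p-value < α = 0.05, we reject H₀.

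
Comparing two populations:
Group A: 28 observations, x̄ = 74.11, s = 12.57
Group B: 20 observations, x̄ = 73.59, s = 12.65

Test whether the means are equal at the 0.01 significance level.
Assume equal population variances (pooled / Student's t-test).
Student's two-sample t-test (equal variances):
H₀: μ₁ = μ₂
H₁: μ₁ ≠ μ₂
df = n₁ + n₂ - 2 = 46
Pooled variance s_p² = [(n₁-1)s₁² + (n₂-1)s₂²] / (n₁ + n₂ - 2) = [(27)(12.57²) + (19)(12.65²)] / 46 = 158.8383
SE = √(s_p²(1/n₁ + 1/n₂)) = √(158.8383 × (1/28 + 1/20)) = 3.6898
t = (x̄₁ - x̄₂) / SE = (74.11 - 73.59) / 3.6898 = 0.52 / 3.6898 = 0.141
p-value = 0.8885

Since p-value > α = 0.01, we fail to reject H₀.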